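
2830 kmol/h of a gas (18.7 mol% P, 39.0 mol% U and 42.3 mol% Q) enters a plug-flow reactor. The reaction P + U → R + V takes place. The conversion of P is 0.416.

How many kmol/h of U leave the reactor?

P reacted = 0.416 × 529.2 = 220.2 kmol/h; ν_P = −1, so ξ = 220.2/1 = 220.2 kmol/h.
Outlet amounts (n = n₀ + ν ξ):
  P: 529.2 − 1(220.2) = 309.1
  U: 1104 − 1(220.2) = 883.5
  R: 0 + 1(220.2) = 220.2
  V: 0 + 1(220.2) = 220.2
  Q: 1197 (inert)

884 kmol/h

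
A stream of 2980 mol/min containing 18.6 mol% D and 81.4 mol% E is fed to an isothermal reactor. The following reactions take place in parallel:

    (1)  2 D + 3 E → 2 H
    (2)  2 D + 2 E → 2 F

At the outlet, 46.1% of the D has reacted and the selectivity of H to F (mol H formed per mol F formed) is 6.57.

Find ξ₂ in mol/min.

Conversion of D: D consumed = 0.461 × 554.3 = 255.5 mol/min = 2ξ₁ + 2ξ₂.
Selectivity: 2ξ₁ / (2ξ₂) = 6.57 → ξ₁ = 6.57 ξ₂.
Substitute: (2·6.57 + 2) ξ₂ = 255.5 → ξ₂ = 16.88 mol/min, ξ₁ = 110.9 mol/min.
Outlet amounts (n = n₀ + Σ ν·ξ):
  D: 554.3 − 2(110.9) − 2(16.88) = 298.8
  E: 2426 − 3(110.9) − 2(16.88) = 2059
  H: 0 + 2(110.9) = 221.8
  F: 0 + 2(16.88) = 33.75

ξ₂ = 16.9 mol/min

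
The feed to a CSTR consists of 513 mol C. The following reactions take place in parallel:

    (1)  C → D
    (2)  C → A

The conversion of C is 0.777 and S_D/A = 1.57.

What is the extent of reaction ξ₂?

ξ₂ = 155 mol

Conversion of C: C consumed = 0.777 × 513 = 398.6 mol = 1ξ₁ + 1ξ₂.
Selectivity: 1ξ₁ / (1ξ₂) = 1.57 → ξ₁ = 1.57 ξ₂.
Substitute: (1·1.57 + 1) ξ₂ = 398.6 → ξ₂ = 155.1 mol, ξ₁ = 243.5 mol.
Outlet amounts (n = n₀ + Σ ν·ξ):
  C: 513 − 1(243.5) − 1(155.1) = 114.4
  D: 0 + 1(243.5) = 243.5
  A: 0 + 1(155.1) = 155.1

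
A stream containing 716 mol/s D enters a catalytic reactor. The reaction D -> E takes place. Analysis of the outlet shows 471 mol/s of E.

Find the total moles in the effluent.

For E: n = n₀ + 1ξ → 471 = 0 + 1ξ, giving ξ = 471 mol/s.
Outlet amounts (n = n₀ + ν ξ):
  D: 716 − 1(471) = 245
  E: 0 + 1(471) = 471
Total out = 245 + 471 = 716 mol/s.

716 mol/s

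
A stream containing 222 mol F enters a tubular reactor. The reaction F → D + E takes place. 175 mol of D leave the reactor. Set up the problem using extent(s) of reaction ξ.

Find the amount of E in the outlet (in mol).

175 mol

For D: n = n₀ + 1ξ → 175 = 0 + 1ξ, giving ξ = 175 mol.
Outlet amounts (n = n₀ + ν ξ):
  F: 222 − 1(175) = 47
  D: 0 + 1(175) = 175
  E: 0 + 1(175) = 175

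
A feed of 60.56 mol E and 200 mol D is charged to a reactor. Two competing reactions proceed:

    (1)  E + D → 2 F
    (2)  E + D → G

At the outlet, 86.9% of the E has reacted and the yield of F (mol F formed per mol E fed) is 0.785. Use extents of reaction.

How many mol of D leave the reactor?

Yield of F: 2ξ₁ / 60.56 = 0.785 → ξ₁ = 23.77 mol.
Conversion of E: 1ξ₁ + 1ξ₂ = 0.869 × 60.56 = 52.63 → ξ₂ = 28.86 mol.
Outlet amounts (n = n₀ + Σ ν·ξ):
  E: 60.56 − 1(23.77) − 1(28.86) = 7.933
  D: 200 − 1(23.77) − 1(28.86) = 147.4
  F: 0 + 2(23.77) = 47.54
  G: 0 + 1(28.86) = 28.86

147 mol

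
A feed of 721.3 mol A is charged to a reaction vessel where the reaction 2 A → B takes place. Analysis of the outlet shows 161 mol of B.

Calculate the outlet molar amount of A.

399 mol

For B: n = n₀ + 1ξ → 161 = 0 + 1ξ, giving ξ = 161 mol.
Outlet amounts (n = n₀ + ν ξ):
  A: 721.3 − 2(161) = 399.3
  B: 0 + 1(161) = 161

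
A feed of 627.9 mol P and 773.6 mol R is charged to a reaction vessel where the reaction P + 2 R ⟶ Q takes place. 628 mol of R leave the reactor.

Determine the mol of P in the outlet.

555 mol

For R: n = n₀ − 2ξ → 628 = 773.6 − 2ξ, giving ξ = 72.8 mol.
Outlet amounts (n = n₀ + ν ξ):
  P: 627.9 − 1(72.8) = 555.1
  R: 773.6 − 2(72.8) = 628
  Q: 0 + 1(72.8) = 72.8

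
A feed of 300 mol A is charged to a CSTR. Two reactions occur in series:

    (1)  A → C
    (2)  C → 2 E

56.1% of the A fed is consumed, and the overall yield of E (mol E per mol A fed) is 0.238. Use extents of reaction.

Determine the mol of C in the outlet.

133 mol

Conversion of A: A consumed = 1ξ₁ = 0.561 × 300 → ξ₁ = 168.3 mol.
Yield of E: 2ξ₂ / 300 = 0.238 → ξ₂ = 35.7 mol.
Outlet amounts (n = n₀ + Σ ν·ξ):
  A: 300 − 1(168.3) = 131.7
  C: 0 + 1(168.3) − 1(35.7) = 132.6
  E: 0 + 2(35.7) = 71.4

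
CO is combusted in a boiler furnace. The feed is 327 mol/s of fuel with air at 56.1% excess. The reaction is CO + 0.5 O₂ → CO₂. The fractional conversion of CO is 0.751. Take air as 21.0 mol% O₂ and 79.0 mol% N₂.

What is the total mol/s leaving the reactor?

Stoichiometric O₂ = 0.5 × 327 = 163.5 mol/s; O₂ fed = 163.5 × 1.561 = 255.2 mol/s.
N₂ fed = 255.2 × 79/21 = 960.1 mol/s.
Fuel reacted = 0.751 × 327 → ξ = 245.6 mol/s.
Outlet (n = n₀ + ν ξ):
  CO: 327 − 1(245.6) = 81.42
  O₂: 255.2 − 0.5(245.6) = 132.4
  N₂: 960.1 (inert)
  CO₂: 0 + 1(245.6) = 245.6
Total out = 81.42 + 132.4 + 960.1 + 245.6 = 1420 mol/s.

1420 mol/s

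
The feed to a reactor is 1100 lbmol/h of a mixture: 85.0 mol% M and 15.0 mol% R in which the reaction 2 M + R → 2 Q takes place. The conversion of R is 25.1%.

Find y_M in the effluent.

R reacted = 0.251 × 165 = 41.41 lbmol/h; ν_R = −1, so ξ = 41.41/1 = 41.41 lbmol/h.
Outlet amounts (n = n₀ + ν ξ):
  M: 935 − 2(41.41) = 852.2
  R: 165 − 1(41.41) = 123.6
  Q: 0 + 2(41.41) = 82.83
Total out = 1059 lbmol/h; y_M = 852.2 / 1059 = 0.805.

0.805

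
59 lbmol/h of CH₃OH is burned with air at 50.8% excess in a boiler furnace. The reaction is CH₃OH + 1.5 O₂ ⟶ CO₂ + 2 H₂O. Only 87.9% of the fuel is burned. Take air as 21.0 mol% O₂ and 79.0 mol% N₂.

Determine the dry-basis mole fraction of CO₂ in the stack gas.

0.0841

Stoichiometric O₂ = 1.5 × 59 = 88.5 lbmol/h; O₂ fed = 88.5 × 1.508 = 133.5 lbmol/h.
N₂ fed = 133.5 × 79/21 = 502.1 lbmol/h.
Fuel reacted = 0.879 × 59 → ξ = 51.86 lbmol/h.
Outlet (n = n₀ + ν ξ):
  CH₃OH: 59 − 1(51.86) = 7.139
  O₂: 133.5 − 1.5(51.86) = 55.67
  N₂: 502.1 (inert)
  CO₂: 0 + 1(51.86) = 51.86
  H₂O: 0 + 2(51.86) = 103.7
Dry total = 616.7 lbmol/h; y_CO₂ (dry) = 51.86 / 616.7 = 0.08409.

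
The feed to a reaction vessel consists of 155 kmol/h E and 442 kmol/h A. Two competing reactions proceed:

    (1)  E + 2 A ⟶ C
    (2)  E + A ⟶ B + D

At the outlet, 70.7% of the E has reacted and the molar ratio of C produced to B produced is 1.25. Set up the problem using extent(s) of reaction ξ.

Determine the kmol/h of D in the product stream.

48.7 kmol/h

Conversion of E: E consumed = 0.707 × 155 = 109.6 kmol/h = 1ξ₁ + 1ξ₂.
Selectivity: 1ξ₁ / (1ξ₂) = 1.25 → ξ₁ = 1.25 ξ₂.
Substitute: (1·1.25 + 1) ξ₂ = 109.6 → ξ₂ = 48.7 kmol/h, ξ₁ = 60.88 kmol/h.
Outlet amounts (n = n₀ + Σ ν·ξ):
  E: 155 − 1(60.88) − 1(48.7) = 45.42
  A: 442 − 2(60.88) − 1(48.7) = 271.5
  C: 0 + 1(60.88) = 60.88
  B: 0 + 1(48.7) = 48.7
  D: 0 + 1(48.7) = 48.7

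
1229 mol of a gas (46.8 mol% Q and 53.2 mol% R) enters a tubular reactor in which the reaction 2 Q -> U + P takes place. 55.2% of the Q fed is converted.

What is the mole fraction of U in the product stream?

Q reacted = 0.552 × 575.2 = 317.5 mol; ν_Q = −2, so ξ = 317.5/2 = 158.7 mol.
Outlet amounts (n = n₀ + ν ξ):
  Q: 575.2 − 2(158.7) = 257.7
  U: 0 + 1(158.7) = 158.7
  P: 0 + 1(158.7) = 158.7
  R: 653.8 (inert)
Total out = 1229 mol; y_U = 158.7 / 1229 = 0.1292.

0.129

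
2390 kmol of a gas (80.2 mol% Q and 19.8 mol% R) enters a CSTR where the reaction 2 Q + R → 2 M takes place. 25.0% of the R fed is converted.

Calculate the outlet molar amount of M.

R reacted = 0.25 × 473.2 = 118.3 kmol; ν_R = −1, so ξ = 118.3/1 = 118.3 kmol.
Outlet amounts (n = n₀ + ν ξ):
  Q: 1917 − 2(118.3) = 1680
  R: 473.2 − 1(118.3) = 354.9
  M: 0 + 2(118.3) = 236.6

237 kmol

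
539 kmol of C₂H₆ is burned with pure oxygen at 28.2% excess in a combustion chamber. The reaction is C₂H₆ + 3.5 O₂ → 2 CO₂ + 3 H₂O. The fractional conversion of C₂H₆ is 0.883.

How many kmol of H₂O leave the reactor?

1430 kmol

Stoichiometric O₂ = 3.5 × 539 = 1886 kmol; O₂ fed = 1886 × 1.282 = 2418 kmol.
Fuel reacted = 0.883 × 539 → ξ = 475.9 kmol.
Outlet (n = n₀ + ν ξ):
  C₂H₆: 539 − 1(475.9) = 63.06
  O₂: 2418 − 3.5(475.9) = 752.7
  CO₂: 0 + 2(475.9) = 951.9
  H₂O: 0 + 3(475.9) = 1428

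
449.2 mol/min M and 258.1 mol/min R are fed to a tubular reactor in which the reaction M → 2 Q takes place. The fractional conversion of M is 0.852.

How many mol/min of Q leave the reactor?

765 mol/min

M reacted = 0.852 × 449.2 = 382.7 mol/min; ν_M = −1, so ξ = 382.7/1 = 382.7 mol/min.
Outlet amounts (n = n₀ + ν ξ):
  M: 449.2 − 1(382.7) = 66.48
  Q: 0 + 2(382.7) = 765.4
  R: 258.1 (inert)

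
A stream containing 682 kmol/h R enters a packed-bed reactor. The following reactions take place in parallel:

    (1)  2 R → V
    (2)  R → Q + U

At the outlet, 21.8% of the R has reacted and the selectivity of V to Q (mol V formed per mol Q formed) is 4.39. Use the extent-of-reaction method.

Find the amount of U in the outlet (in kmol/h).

15.2 kmol/h

Conversion of R: R consumed = 0.218 × 682 = 148.7 kmol/h = 2ξ₁ + 1ξ₂.
Selectivity: 1ξ₁ / (1ξ₂) = 4.39 → ξ₁ = 4.39 ξ₂.
Substitute: (2·4.39 + 1) ξ₂ = 148.7 → ξ₂ = 15.2 kmol/h, ξ₁ = 66.74 kmol/h.
Outlet amounts (n = n₀ + Σ ν·ξ):
  R: 682 − 2(66.74) − 1(15.2) = 533.3
  V: 0 + 1(66.74) = 66.74
  Q: 0 + 1(15.2) = 15.2
  U: 0 + 1(15.2) = 15.2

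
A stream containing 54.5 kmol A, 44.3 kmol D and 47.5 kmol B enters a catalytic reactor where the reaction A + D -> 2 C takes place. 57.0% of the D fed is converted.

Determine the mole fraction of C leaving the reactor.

D reacted = 0.57 × 44.3 = 25.25 kmol; ν_D = −1, so ξ = 25.25/1 = 25.25 kmol.
Outlet amounts (n = n₀ + ν ξ):
  A: 54.5 − 1(25.25) = 29.25
  D: 44.3 − 1(25.25) = 19.05
  C: 0 + 2(25.25) = 50.5
  B: 47.5 (inert)
Total out = 146.3 kmol; y_C = 50.5 / 146.3 = 0.3452.

0.345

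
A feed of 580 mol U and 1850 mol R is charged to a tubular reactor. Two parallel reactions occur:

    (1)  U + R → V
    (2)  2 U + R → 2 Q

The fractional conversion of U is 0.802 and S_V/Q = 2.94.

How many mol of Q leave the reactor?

Conversion of U: U consumed = 0.802 × 580 = 465.2 mol = 1ξ₁ + 2ξ₂.
Selectivity: 1ξ₁ / (2ξ₂) = 2.94 → ξ₁ = 5.88 ξ₂.
Substitute: (1·5.88 + 2) ξ₂ = 465.2 → ξ₂ = 59.03 mol, ξ₁ = 347.1 mol.
Outlet amounts (n = n₀ + Σ ν·ξ):
  U: 580 − 1(347.1) − 2(59.03) = 114.8
  R: 1850 − 1(347.1) − 1(59.03) = 1444
  V: 0 + 1(347.1) = 347.1
  Q: 0 + 2(59.03) = 118.1

118 mol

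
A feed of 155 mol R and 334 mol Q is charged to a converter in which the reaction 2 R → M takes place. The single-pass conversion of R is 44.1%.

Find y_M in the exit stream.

R reacted = 0.441 × 155 = 68.36 mol; ν_R = −2, so ξ = 68.36/2 = 34.18 mol.
Outlet amounts (n = n₀ + ν ξ):
  R: 155 − 2(34.18) = 86.64
  M: 0 + 1(34.18) = 34.18
  Q: 334 (inert)
Total out = 454.8 mol; y_M = 34.18 / 454.8 = 0.07514.

0.0751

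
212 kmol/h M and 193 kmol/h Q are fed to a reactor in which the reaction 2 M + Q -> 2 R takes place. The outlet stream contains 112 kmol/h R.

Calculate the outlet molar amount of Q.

For R: n = n₀ + 2ξ → 112 = 0 + 2ξ, giving ξ = 56 kmol/h.
Outlet amounts (n = n₀ + ν ξ):
  M: 212 − 2(56) = 100
  Q: 193 − 1(56) = 137
  R: 0 + 2(56) = 112

137 kmol/h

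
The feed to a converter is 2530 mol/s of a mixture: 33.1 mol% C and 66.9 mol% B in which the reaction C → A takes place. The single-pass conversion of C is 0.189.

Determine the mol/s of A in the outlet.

158 mol/s

C reacted = 0.189 × 837.4 = 158.3 mol/s; ν_C = −1, so ξ = 158.3/1 = 158.3 mol/s.
Outlet amounts (n = n₀ + ν ξ):
  C: 837.4 − 1(158.3) = 679.2
  A: 0 + 1(158.3) = 158.3
  B: 1693 (inert)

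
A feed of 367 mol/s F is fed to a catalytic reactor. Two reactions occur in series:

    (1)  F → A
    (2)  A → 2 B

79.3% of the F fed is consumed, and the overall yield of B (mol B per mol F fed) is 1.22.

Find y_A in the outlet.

0.114

Conversion of F: F consumed = 1ξ₁ = 0.793 × 367 → ξ₁ = 291 mol/s.
Yield of B: 2ξ₂ / 367 = 1.22 → ξ₂ = 223.9 mol/s.
Outlet amounts (n = n₀ + Σ ν·ξ):
  F: 367 − 1(291) = 75.97
  A: 0 + 1(291) − 1(223.9) = 67.16
  B: 0 + 2(223.9) = 447.7
Total out = 590.9 mol/s; y_A = 67.16 / 590.9 = 0.1137.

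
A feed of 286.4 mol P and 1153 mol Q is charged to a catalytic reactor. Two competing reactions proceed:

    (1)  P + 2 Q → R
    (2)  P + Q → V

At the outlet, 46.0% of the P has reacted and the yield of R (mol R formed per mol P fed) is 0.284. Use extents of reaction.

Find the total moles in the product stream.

1230 mol

Yield of R: 1ξ₁ / 286.4 = 0.284 → ξ₁ = 81.34 mol.
Conversion of P: 1ξ₁ + 1ξ₂ = 0.46 × 286.4 = 131.7 → ξ₂ = 50.41 mol.
Outlet amounts (n = n₀ + Σ ν·ξ):
  P: 286.4 − 1(81.34) − 1(50.41) = 154.7
  Q: 1153 − 2(81.34) − 1(50.41) = 939.9
  R: 0 + 1(81.34) = 81.34
  V: 0 + 1(50.41) = 50.41
Total out = 154.7 + 939.9 + 81.34 + 50.41 = 1226 mol.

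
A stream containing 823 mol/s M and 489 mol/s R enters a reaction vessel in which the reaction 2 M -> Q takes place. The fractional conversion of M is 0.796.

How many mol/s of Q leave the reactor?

M reacted = 0.796 × 823 = 655.1 mol/s; ν_M = −2, so ξ = 655.1/2 = 327.6 mol/s.
Outlet amounts (n = n₀ + ν ξ):
  M: 823 − 2(327.6) = 167.9
  Q: 0 + 1(327.6) = 327.6
  R: 489 (inert)

328 mol/s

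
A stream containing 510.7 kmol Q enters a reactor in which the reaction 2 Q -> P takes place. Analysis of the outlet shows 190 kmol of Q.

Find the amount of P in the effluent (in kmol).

For Q: n = n₀ − 2ξ → 190 = 510.7 − 2ξ, giving ξ = 160.3 kmol.
Outlet amounts (n = n₀ + ν ξ):
  Q: 510.7 − 2(160.3) = 190
  P: 0 + 1(160.3) = 160.3

160 kmol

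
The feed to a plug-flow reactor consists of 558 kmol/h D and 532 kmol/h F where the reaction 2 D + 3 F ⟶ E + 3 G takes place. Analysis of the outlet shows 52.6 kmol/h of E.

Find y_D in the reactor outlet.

0.436

For E: n = n₀ + 1ξ → 52.6 = 0 + 1ξ, giving ξ = 52.6 kmol/h.
Outlet amounts (n = n₀ + ν ξ):
  D: 558 − 2(52.6) = 452.8
  F: 532 − 3(52.6) = 374.2
  E: 0 + 1(52.6) = 52.6
  G: 0 + 3(52.6) = 157.8
Total out = 1037 kmol/h; y_D = 452.8 / 1037 = 0.4365.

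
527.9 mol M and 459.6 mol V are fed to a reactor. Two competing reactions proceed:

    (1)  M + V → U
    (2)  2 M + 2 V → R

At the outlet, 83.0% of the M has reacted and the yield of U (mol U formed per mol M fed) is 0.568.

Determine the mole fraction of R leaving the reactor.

0.144

Yield of U: 1ξ₁ / 527.9 = 0.568 → ξ₁ = 299.8 mol.
Conversion of M: 1ξ₁ + 2ξ₂ = 0.83 × 527.9 = 438.2 → ξ₂ = 69.15 mol.
Outlet amounts (n = n₀ + Σ ν·ξ):
  M: 527.9 − 1(299.8) − 2(69.15) = 89.74
  V: 459.6 − 1(299.8) − 2(69.15) = 21.44
  U: 0 + 1(299.8) = 299.8
  R: 0 + 1(69.15) = 69.15
Total out = 480.2 mol; y_R = 69.15 / 480.2 = 0.144.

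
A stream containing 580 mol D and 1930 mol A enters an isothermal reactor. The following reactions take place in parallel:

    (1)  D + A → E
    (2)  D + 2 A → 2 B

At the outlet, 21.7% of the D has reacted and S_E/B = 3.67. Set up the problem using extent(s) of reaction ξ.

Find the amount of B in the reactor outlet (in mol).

Conversion of D: D consumed = 0.217 × 580 = 125.9 mol = 1ξ₁ + 1ξ₂.
Selectivity: 1ξ₁ / (2ξ₂) = 3.67 → ξ₁ = 7.34 ξ₂.
Substitute: (1·7.34 + 1) ξ₂ = 125.9 → ξ₂ = 15.09 mol, ξ₁ = 110.8 mol.
Outlet amounts (n = n₀ + Σ ν·ξ):
  D: 580 − 1(110.8) − 1(15.09) = 454.1
  A: 1930 − 1(110.8) − 2(15.09) = 1789
  E: 0 + 1(110.8) = 110.8
  B: 0 + 2(15.09) = 30.18

30.2 mol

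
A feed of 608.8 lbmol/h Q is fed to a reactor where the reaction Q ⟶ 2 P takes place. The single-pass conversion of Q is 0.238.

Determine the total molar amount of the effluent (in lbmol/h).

754 lbmol/h

Q reacted = 0.238 × 608.8 = 144.9 lbmol/h; ν_Q = −1, so ξ = 144.9/1 = 144.9 lbmol/h.
Outlet amounts (n = n₀ + ν ξ):
  Q: 608.8 − 1(144.9) = 463.9
  P: 0 + 2(144.9) = 289.8
Total out = 463.9 + 289.8 = 753.7 lbmol/h.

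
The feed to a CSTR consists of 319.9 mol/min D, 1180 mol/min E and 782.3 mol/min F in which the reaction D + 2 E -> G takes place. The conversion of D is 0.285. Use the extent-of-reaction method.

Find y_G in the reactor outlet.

D reacted = 0.285 × 319.9 = 91.17 mol/min; ν_D = −1, so ξ = 91.17/1 = 91.17 mol/min.
Outlet amounts (n = n₀ + ν ξ):
  D: 319.9 − 1(91.17) = 228.7
  E: 1180 − 2(91.17) = 997.7
  G: 0 + 1(91.17) = 91.17
  F: 782.3 (inert)
Total out = 2100 mol/min; y_G = 91.17 / 2100 = 0.04342.

0.0434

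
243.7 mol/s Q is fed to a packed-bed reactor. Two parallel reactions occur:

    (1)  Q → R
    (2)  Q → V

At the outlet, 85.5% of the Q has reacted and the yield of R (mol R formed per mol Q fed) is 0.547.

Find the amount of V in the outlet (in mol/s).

Yield of R: 1ξ₁ / 243.7 = 0.547 → ξ₁ = 133.3 mol/s.
Conversion of Q: 1ξ₁ + 1ξ₂ = 0.855 × 243.7 = 208.4 → ξ₂ = 75.06 mol/s.
Outlet amounts (n = n₀ + Σ ν·ξ):
  Q: 243.7 − 1(133.3) − 1(75.06) = 35.34
  R: 0 + 1(133.3) = 133.3
  V: 0 + 1(75.06) = 75.06

75.1 mol/s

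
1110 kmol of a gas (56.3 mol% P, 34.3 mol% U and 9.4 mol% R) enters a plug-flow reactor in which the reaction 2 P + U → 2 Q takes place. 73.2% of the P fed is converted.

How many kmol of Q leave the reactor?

P reacted = 0.732 × 624.9 = 457.4 kmol; ν_P = −2, so ξ = 457.4/2 = 228.7 kmol.
Outlet amounts (n = n₀ + ν ξ):
  P: 624.9 − 2(228.7) = 167.5
  U: 380.7 − 1(228.7) = 152
  Q: 0 + 2(228.7) = 457.4
  R: 104.3 (inert)

457 kmol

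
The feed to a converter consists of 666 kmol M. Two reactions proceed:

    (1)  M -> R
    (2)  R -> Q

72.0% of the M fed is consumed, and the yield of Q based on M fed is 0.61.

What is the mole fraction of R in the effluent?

0.11

Conversion of M: M consumed = 1ξ₁ = 0.72 × 666 → ξ₁ = 479.5 kmol.
Yield of Q: 1ξ₂ / 666 = 0.61 → ξ₂ = 406.3 kmol.
Outlet amounts (n = n₀ + Σ ν·ξ):
  M: 666 − 1(479.5) = 186.5
  R: 0 + 1(479.5) − 1(406.3) = 73.26
  Q: 0 + 1(406.3) = 406.3
Total out = 666 kmol; y_R = 73.26 / 666 = 0.11.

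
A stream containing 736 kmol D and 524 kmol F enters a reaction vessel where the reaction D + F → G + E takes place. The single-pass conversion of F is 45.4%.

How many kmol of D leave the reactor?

F reacted = 0.454 × 524 = 237.9 kmol; ν_F = −1, so ξ = 237.9/1 = 237.9 kmol.
Outlet amounts (n = n₀ + ν ξ):
  D: 736 − 1(237.9) = 498.1
  F: 524 − 1(237.9) = 286.1
  G: 0 + 1(237.9) = 237.9
  E: 0 + 1(237.9) = 237.9

498 kmol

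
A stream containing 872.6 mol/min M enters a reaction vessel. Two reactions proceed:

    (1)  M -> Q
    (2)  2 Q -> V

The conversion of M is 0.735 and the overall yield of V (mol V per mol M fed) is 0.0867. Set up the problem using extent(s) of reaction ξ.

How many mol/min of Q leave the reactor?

490 mol/min

Conversion of M: M consumed = 1ξ₁ = 0.735 × 872.6 → ξ₁ = 641.4 mol/min.
Yield of V: 1ξ₂ / 872.6 = 0.0867 → ξ₂ = 75.65 mol/min.
Outlet amounts (n = n₀ + Σ ν·ξ):
  M: 872.6 − 1(641.4) = 231.2
  Q: 0 + 1(641.4) − 2(75.65) = 490.1
  V: 0 + 1(75.65) = 75.65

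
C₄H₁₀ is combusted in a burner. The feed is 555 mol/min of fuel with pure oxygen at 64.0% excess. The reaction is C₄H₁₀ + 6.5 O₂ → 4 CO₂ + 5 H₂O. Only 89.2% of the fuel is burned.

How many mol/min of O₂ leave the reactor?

Stoichiometric O₂ = 6.5 × 555 = 3608 mol/min; O₂ fed = 3608 × 1.640 = 5916 mol/min.
Fuel reacted = 0.892 × 555 → ξ = 495.1 mol/min.
Outlet (n = n₀ + ν ξ):
  C₄H₁₀: 555 − 1(495.1) = 59.94
  O₂: 5916 − 6.5(495.1) = 2698
  CO₂: 0 + 4(495.1) = 1980
  H₂O: 0 + 5(495.1) = 2475

2700 mol/min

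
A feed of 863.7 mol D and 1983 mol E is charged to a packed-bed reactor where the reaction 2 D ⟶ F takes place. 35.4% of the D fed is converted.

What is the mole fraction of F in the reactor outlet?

0.0568

D reacted = 0.354 × 863.7 = 305.7 mol; ν_D = −2, so ξ = 305.7/2 = 152.9 mol.
Outlet amounts (n = n₀ + ν ξ):
  D: 863.7 − 2(152.9) = 558
  F: 0 + 1(152.9) = 152.9
  E: 1983 (inert)
Total out = 2694 mol; y_F = 152.9 / 2694 = 0.05675.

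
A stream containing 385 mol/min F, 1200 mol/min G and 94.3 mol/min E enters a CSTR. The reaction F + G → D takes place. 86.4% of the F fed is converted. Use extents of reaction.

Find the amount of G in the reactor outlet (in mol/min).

867 mol/min

F reacted = 0.864 × 385 = 332.6 mol/min; ν_F = −1, so ξ = 332.6/1 = 332.6 mol/min.
Outlet amounts (n = n₀ + ν ξ):
  F: 385 − 1(332.6) = 52.36
  G: 1200 − 1(332.6) = 867.4
  D: 0 + 1(332.6) = 332.6
  E: 94.3 (inert)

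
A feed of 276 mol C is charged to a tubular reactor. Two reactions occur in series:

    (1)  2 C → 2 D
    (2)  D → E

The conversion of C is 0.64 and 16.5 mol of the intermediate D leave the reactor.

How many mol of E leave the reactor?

Conversion of C: C consumed = 2ξ₁ = 0.64 × 276 → ξ₁ = 88.32 mol.
D balance: n_D = 0 + 2ξ₁ − 1ξ₂ = 16.5 → ξ₂ = (2·88.32 − 16.5)/1 = 160.1 mol.
Outlet amounts (n = n₀ + Σ ν·ξ):
  C: 276 − 2(88.32) = 99.36
  D: 0 + 2(88.32) − 1(160.1) = 16.5
  E: 0 + 1(160.1) = 160.1

160 mol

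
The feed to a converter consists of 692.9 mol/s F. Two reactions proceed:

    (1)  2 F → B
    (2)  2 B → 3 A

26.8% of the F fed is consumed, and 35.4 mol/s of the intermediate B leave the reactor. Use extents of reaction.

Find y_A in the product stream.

Conversion of F: F consumed = 2ξ₁ = 0.268 × 692.9 → ξ₁ = 92.85 mol/s.
B balance: n_B = 0 + 1ξ₁ − 2ξ₂ = 35.4 → ξ₂ = (1·92.85 − 35.4)/2 = 28.72 mol/s.
Outlet amounts (n = n₀ + Σ ν·ξ):
  F: 692.9 − 2(92.85) = 507.2
  B: 0 + 1(92.85) − 2(28.72) = 35.4
  A: 0 + 3(28.72) = 86.17
Total out = 628.8 mol/s; y_A = 86.17 / 628.8 = 0.137.

0.137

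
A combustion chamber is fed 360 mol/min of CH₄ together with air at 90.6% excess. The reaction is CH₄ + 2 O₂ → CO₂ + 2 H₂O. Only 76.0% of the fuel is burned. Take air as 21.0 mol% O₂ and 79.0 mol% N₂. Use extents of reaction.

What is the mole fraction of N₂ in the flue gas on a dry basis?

0.813

Stoichiometric O₂ = 2 × 360 = 720 mol/min; O₂ fed = 720 × 1.906 = 1372 mol/min.
N₂ fed = 1372 × 79/21 = 5163 mol/min.
Fuel reacted = 0.76 × 360 → ξ = 273.6 mol/min.
Outlet (n = n₀ + ν ξ):
  CH₄: 360 − 1(273.6) = 86.4
  O₂: 1372 − 2(273.6) = 825.1
  N₂: 5163 (inert)
  CO₂: 0 + 1(273.6) = 273.6
  H₂O: 0 + 2(273.6) = 547.2
Dry total = 6348 mol/min; y_N₂ (dry) = 5163 / 6348 = 0.8133.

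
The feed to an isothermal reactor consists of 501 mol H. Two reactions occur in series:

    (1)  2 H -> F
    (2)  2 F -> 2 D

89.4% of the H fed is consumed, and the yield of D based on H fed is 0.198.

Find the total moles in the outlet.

Conversion of H: H consumed = 2ξ₁ = 0.894 × 501 → ξ₁ = 223.9 mol.
Yield of D: 2ξ₂ / 501 = 0.198 → ξ₂ = 49.6 mol.
Outlet amounts (n = n₀ + Σ ν·ξ):
  H: 501 − 2(223.9) = 53.11
  F: 0 + 1(223.9) − 2(49.6) = 124.7
  D: 0 + 2(49.6) = 99.2
Total out = 53.11 + 124.7 + 99.2 = 277.1 mol.

277 mol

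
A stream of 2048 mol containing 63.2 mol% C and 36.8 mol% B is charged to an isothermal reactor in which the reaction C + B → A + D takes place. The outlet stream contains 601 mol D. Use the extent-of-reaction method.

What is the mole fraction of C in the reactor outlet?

For D: n = n₀ + 1ξ → 601 = 0 + 1ξ, giving ξ = 601 mol.
Outlet amounts (n = n₀ + ν ξ):
  C: 1294 − 1(601) = 693.3
  B: 753.7 − 1(601) = 152.7
  A: 0 + 1(601) = 601
  D: 0 + 1(601) = 601
Total out = 2048 mol; y_C = 693.3 / 2048 = 0.3385.

0.339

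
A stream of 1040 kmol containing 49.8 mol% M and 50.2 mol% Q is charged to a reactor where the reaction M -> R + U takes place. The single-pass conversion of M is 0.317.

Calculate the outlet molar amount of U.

164 kmol

M reacted = 0.317 × 517.9 = 164.2 kmol; ν_M = −1, so ξ = 164.2/1 = 164.2 kmol.
Outlet amounts (n = n₀ + ν ξ):
  M: 517.9 − 1(164.2) = 353.7
  R: 0 + 1(164.2) = 164.2
  U: 0 + 1(164.2) = 164.2
  Q: 522.1 (inert)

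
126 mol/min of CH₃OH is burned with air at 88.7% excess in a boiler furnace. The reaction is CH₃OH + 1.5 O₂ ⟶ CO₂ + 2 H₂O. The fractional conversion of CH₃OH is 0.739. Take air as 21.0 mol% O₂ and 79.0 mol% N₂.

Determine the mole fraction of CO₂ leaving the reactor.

Stoichiometric O₂ = 1.5 × 126 = 189 mol/min; O₂ fed = 189 × 1.887 = 356.6 mol/min.
N₂ fed = 356.6 × 79/21 = 1342 mol/min.
Fuel reacted = 0.739 × 126 → ξ = 93.11 mol/min.
Outlet (n = n₀ + ν ξ):
  CH₃OH: 126 − 1(93.11) = 32.89
  O₂: 356.6 − 1.5(93.11) = 217
  N₂: 1342 (inert)
  CO₂: 0 + 1(93.11) = 93.11
  H₂O: 0 + 2(93.11) = 186.2
Total out = 1871 mol/min; y_CO₂ = 93.11 / 1871 = 0.04977.

0.0498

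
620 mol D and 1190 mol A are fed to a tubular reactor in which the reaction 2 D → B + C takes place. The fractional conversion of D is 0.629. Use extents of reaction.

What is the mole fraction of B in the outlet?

0.108

D reacted = 0.629 × 620 = 390 mol; ν_D = −2, so ξ = 390/2 = 195 mol.
Outlet amounts (n = n₀ + ν ξ):
  D: 620 − 2(195) = 230
  B: 0 + 1(195) = 195
  C: 0 + 1(195) = 195
  A: 1190 (inert)
Total out = 1810 mol; y_B = 195 / 1810 = 0.1077.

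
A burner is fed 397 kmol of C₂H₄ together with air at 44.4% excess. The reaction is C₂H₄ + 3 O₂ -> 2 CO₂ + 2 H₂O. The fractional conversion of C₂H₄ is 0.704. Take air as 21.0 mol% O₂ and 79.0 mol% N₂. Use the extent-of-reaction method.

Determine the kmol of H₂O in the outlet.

Stoichiometric O₂ = 3 × 397 = 1191 kmol; O₂ fed = 1191 × 1.444 = 1720 kmol.
N₂ fed = 1720 × 79/21 = 6470 kmol.
Fuel reacted = 0.704 × 397 → ξ = 279.5 kmol.
Outlet (n = n₀ + ν ξ):
  C₂H₄: 397 − 1(279.5) = 117.5
  O₂: 1720 − 3(279.5) = 881.3
  N₂: 6470 (inert)
  CO₂: 0 + 2(279.5) = 559
  H₂O: 0 + 2(279.5) = 559

559 kmol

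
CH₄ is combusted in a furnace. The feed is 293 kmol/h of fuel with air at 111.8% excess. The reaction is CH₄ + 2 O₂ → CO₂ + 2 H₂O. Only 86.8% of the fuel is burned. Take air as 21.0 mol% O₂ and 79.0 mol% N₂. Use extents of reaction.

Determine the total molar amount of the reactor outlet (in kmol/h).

6200 kmol/h

Stoichiometric O₂ = 2 × 293 = 586 kmol/h; O₂ fed = 586 × 2.118 = 1241 kmol/h.
N₂ fed = 1241 × 79/21 = 4669 kmol/h.
Fuel reacted = 0.868 × 293 → ξ = 254.3 kmol/h.
Outlet (n = n₀ + ν ξ):
  CH₄: 293 − 1(254.3) = 38.68
  O₂: 1241 − 2(254.3) = 732.5
  N₂: 4669 (inert)
  CO₂: 0 + 1(254.3) = 254.3
  H₂O: 0 + 2(254.3) = 508.6
Total out = 38.68 + 732.5 + 4669 + 254.3 + 508.6 = 6203 kmol/h.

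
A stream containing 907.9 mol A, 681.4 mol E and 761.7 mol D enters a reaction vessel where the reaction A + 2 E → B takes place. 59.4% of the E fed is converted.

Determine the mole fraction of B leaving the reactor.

0.104

E reacted = 0.594 × 681.4 = 404.8 mol; ν_E = −2, so ξ = 404.8/2 = 202.4 mol.
Outlet amounts (n = n₀ + ν ξ):
  A: 907.9 − 1(202.4) = 705.5
  E: 681.4 − 2(202.4) = 276.6
  B: 0 + 1(202.4) = 202.4
  D: 761.7 (inert)
Total out = 1946 mol; y_B = 202.4 / 1946 = 0.104.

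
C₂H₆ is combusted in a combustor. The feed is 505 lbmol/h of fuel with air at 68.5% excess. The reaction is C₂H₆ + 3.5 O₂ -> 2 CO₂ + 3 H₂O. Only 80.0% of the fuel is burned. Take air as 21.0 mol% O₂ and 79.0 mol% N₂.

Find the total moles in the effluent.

Stoichiometric O₂ = 3.5 × 505 = 1768 lbmol/h; O₂ fed = 1768 × 1.685 = 2978 lbmol/h.
N₂ fed = 2978 × 79/21 = 11200 lbmol/h.
Fuel reacted = 0.8 × 505 → ξ = 404 lbmol/h.
Outlet (n = n₀ + ν ξ):
  C₂H₆: 505 − 1(404) = 101
  O₂: 2978 − 3.5(404) = 1564
  N₂: 11200 (inert)
  CO₂: 0 + 2(404) = 808
  H₂O: 0 + 3(404) = 1212
Total out = 101 + 1564 + 11200 + 808 + 1212 = 14890 lbmol/h.

14900 lbmol/h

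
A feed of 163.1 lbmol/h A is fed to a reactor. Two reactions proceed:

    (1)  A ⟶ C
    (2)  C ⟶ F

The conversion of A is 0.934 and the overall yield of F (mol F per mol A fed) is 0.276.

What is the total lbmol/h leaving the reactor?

Conversion of A: A consumed = 1ξ₁ = 0.934 × 163.1 → ξ₁ = 152.3 lbmol/h.
Yield of F: 1ξ₂ / 163.1 = 0.276 → ξ₂ = 45.02 lbmol/h.
Outlet amounts (n = n₀ + Σ ν·ξ):
  A: 163.1 − 1(152.3) = 10.76
  C: 0 + 1(152.3) − 1(45.02) = 107.3
  F: 0 + 1(45.02) = 45.02
Total out = 10.76 + 107.3 + 45.02 = 163.1 lbmol/h.

163 lbmol/h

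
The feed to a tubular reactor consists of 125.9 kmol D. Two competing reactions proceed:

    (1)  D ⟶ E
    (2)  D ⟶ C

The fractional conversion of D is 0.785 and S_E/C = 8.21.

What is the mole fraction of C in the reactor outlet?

Conversion of D: D consumed = 0.785 × 125.9 = 98.83 kmol = 1ξ₁ + 1ξ₂.
Selectivity: 1ξ₁ / (1ξ₂) = 8.21 → ξ₁ = 8.21 ξ₂.
Substitute: (1·8.21 + 1) ξ₂ = 98.83 → ξ₂ = 10.73 kmol, ξ₁ = 88.1 kmol.
Outlet amounts (n = n₀ + Σ ν·ξ):
  D: 125.9 − 1(88.1) − 1(10.73) = 27.07
  E: 0 + 1(88.1) = 88.1
  C: 0 + 1(10.73) = 10.73
Total out = 125.9 kmol; y_C = 10.73 / 125.9 = 0.08523.

0.0852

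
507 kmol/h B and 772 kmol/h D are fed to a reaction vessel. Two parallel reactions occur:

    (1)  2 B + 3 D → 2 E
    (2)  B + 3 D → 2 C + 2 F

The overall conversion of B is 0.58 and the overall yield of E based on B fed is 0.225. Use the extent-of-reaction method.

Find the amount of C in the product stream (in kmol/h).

Yield of E: 2ξ₁ / 507 = 0.225 → ξ₁ = 57.04 kmol/h.
Conversion of B: 2ξ₁ + 1ξ₂ = 0.58 × 507 = 294.1 → ξ₂ = 180 kmol/h.
Outlet amounts (n = n₀ + Σ ν·ξ):
  B: 507 − 2(57.04) − 1(180) = 212.9
  D: 772 − 3(57.04) − 3(180) = 60.93
  E: 0 + 2(57.04) = 114.1
  C: 0 + 2(180) = 360
  F: 0 + 2(180) = 360

360 kmol/h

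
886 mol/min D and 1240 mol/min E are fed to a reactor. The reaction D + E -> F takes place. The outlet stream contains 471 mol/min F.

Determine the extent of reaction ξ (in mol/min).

ξ = 471 mol/min

For F: n = n₀ + 1ξ → 471 = 0 + 1ξ, giving ξ = 471 mol/min.
Outlet amounts (n = n₀ + ν ξ):
  D: 886 − 1(471) = 415
  E: 1240 − 1(471) = 769
  F: 0 + 1(471) = 471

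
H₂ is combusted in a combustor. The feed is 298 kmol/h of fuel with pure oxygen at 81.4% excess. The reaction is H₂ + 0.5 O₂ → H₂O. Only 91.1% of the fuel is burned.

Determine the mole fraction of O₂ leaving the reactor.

Stoichiometric O₂ = 0.5 × 298 = 149 kmol/h; O₂ fed = 149 × 1.814 = 270.3 kmol/h.
Fuel reacted = 0.911 × 298 → ξ = 271.5 kmol/h.
Outlet (n = n₀ + ν ξ):
  H₂: 298 − 1(271.5) = 26.52
  O₂: 270.3 − 0.5(271.5) = 134.5
  H₂O: 0 + 1(271.5) = 271.5
Total out = 432.5 kmol/h; y_O₂ = 134.5 / 432.5 = 0.3111.

0.311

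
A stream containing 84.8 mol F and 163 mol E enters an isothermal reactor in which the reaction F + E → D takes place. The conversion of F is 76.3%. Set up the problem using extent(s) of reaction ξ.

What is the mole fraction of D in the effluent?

0.353

F reacted = 0.763 × 84.8 = 64.7 mol; ν_F = −1, so ξ = 64.7/1 = 64.7 mol.
Outlet amounts (n = n₀ + ν ξ):
  F: 84.8 − 1(64.7) = 20.1
  E: 163 − 1(64.7) = 98.3
  D: 0 + 1(64.7) = 64.7
Total out = 183.1 mol; y_D = 64.7 / 183.1 = 0.3534.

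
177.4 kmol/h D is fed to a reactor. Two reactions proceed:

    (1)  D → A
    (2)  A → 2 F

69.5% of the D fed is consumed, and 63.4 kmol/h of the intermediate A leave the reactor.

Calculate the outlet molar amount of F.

120 kmol/h

Conversion of D: D consumed = 1ξ₁ = 0.695 × 177.4 → ξ₁ = 123.3 kmol/h.
A balance: n_A = 0 + 1ξ₁ − 1ξ₂ = 63.4 → ξ₂ = (1·123.3 − 63.4)/1 = 59.89 kmol/h.
Outlet amounts (n = n₀ + Σ ν·ξ):
  D: 177.4 − 1(123.3) = 54.11
  A: 0 + 1(123.3) − 1(59.89) = 63.4
  F: 0 + 2(59.89) = 119.8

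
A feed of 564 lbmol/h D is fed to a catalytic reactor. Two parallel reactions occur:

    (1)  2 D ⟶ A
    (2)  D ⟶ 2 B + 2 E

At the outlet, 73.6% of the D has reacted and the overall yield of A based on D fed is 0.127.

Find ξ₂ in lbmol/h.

ξ₂ = 272 lbmol/h

Yield of A: 1ξ₁ / 564 = 0.127 → ξ₁ = 71.63 lbmol/h.
Conversion of D: 2ξ₁ + 1ξ₂ = 0.736 × 564 = 415.1 → ξ₂ = 271.8 lbmol/h.
Outlet amounts (n = n₀ + Σ ν·ξ):
  D: 564 − 2(71.63) − 1(271.8) = 148.9
  A: 0 + 1(71.63) = 71.63
  B: 0 + 2(271.8) = 543.7
  E: 0 + 2(271.8) = 543.7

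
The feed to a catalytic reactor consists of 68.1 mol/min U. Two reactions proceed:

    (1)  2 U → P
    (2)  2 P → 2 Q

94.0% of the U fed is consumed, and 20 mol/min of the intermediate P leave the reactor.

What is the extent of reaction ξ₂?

Conversion of U: U consumed = 2ξ₁ = 0.94 × 68.1 → ξ₁ = 32.01 mol/min.
P balance: n_P = 0 + 1ξ₁ − 2ξ₂ = 20 → ξ₂ = (1·32.01 − 20)/2 = 6.003 mol/min.
Outlet amounts (n = n₀ + Σ ν·ξ):
  U: 68.1 − 2(32.01) = 4.086
  P: 0 + 1(32.01) − 2(6.003) = 20
  Q: 0 + 2(6.003) = 12.01

ξ₂ = 6 mol/min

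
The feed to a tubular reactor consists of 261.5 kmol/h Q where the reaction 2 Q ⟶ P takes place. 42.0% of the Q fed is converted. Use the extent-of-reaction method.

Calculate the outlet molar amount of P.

Q reacted = 0.42 × 261.5 = 109.8 kmol/h; ν_Q = −2, so ξ = 109.8/2 = 54.91 kmol/h.
Outlet amounts (n = n₀ + ν ξ):
  Q: 261.5 − 2(54.91) = 151.7
  P: 0 + 1(54.91) = 54.91

54.9 kmol/h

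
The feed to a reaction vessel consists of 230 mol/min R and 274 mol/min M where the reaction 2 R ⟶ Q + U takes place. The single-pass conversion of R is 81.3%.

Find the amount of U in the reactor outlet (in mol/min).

93.5 mol/min

R reacted = 0.813 × 230 = 187 mol/min; ν_R = −2, so ξ = 187/2 = 93.49 mol/min.
Outlet amounts (n = n₀ + ν ξ):
  R: 230 − 2(93.49) = 43.01
  Q: 0 + 1(93.49) = 93.49
  U: 0 + 1(93.49) = 93.49
  M: 274 (inert)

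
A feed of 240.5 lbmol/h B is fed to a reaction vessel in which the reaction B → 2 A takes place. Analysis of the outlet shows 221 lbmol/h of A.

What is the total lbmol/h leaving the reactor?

351 lbmol/h

For A: n = n₀ + 2ξ → 221 = 0 + 2ξ, giving ξ = 110.5 lbmol/h.
Outlet amounts (n = n₀ + ν ξ):
  B: 240.5 − 1(110.5) = 130
  A: 0 + 2(110.5) = 221
Total out = 130 + 221 = 351 lbmol/h.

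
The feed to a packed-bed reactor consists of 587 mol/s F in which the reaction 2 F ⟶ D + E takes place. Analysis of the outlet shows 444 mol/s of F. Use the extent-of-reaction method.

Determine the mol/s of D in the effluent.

For F: n = n₀ − 2ξ → 444 = 587 − 2ξ, giving ξ = 71.5 mol/s.
Outlet amounts (n = n₀ + ν ξ):
  F: 587 − 2(71.5) = 444
  D: 0 + 1(71.5) = 71.5
  E: 0 + 1(71.5) = 71.5

71.5 mol/s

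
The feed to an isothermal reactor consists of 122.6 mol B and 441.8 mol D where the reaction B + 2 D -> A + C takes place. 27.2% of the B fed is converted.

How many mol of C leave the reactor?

33.3 mol

B reacted = 0.272 × 122.6 = 33.35 mol; ν_B = −1, so ξ = 33.35/1 = 33.35 mol.
Outlet amounts (n = n₀ + ν ξ):
  B: 122.6 − 1(33.35) = 89.25
  D: 441.8 − 2(33.35) = 375.1
  A: 0 + 1(33.35) = 33.35
  C: 0 + 1(33.35) = 33.35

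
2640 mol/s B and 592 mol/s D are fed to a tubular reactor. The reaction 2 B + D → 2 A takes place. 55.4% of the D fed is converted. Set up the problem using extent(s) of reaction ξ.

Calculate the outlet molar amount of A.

656 mol/s

D reacted = 0.554 × 592 = 328 mol/s; ν_D = −1, so ξ = 328/1 = 328 mol/s.
Outlet amounts (n = n₀ + ν ξ):
  B: 2640 − 2(328) = 1984
  D: 592 − 1(328) = 264
  A: 0 + 2(328) = 655.9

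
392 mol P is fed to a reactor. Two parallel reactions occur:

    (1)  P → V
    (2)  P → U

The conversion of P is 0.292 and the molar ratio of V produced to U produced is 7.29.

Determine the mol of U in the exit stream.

Conversion of P: P consumed = 0.292 × 392 = 114.5 mol = 1ξ₁ + 1ξ₂.
Selectivity: 1ξ₁ / (1ξ₂) = 7.29 → ξ₁ = 7.29 ξ₂.
Substitute: (1·7.29 + 1) ξ₂ = 114.5 → ξ₂ = 13.81 mol, ξ₁ = 100.7 mol.
Outlet amounts (n = n₀ + Σ ν·ξ):
  P: 392 − 1(100.7) − 1(13.81) = 277.5
  V: 0 + 1(100.7) = 100.7
  U: 0 + 1(13.81) = 13.81

13.8 mol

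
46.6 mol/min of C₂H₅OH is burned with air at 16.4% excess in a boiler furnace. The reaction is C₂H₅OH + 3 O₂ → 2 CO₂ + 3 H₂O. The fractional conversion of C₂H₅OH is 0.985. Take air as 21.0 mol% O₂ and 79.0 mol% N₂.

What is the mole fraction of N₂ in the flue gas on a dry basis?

0.839

Stoichiometric O₂ = 3 × 46.6 = 139.8 mol/min; O₂ fed = 139.8 × 1.164 = 162.7 mol/min.
N₂ fed = 162.7 × 79/21 = 612.2 mol/min.
Fuel reacted = 0.985 × 46.6 → ξ = 45.9 mol/min.
Outlet (n = n₀ + ν ξ):
  C₂H₅OH: 46.6 − 1(45.9) = 0.699
  O₂: 162.7 − 3(45.9) = 25.02
  N₂: 612.2 (inert)
  CO₂: 0 + 2(45.9) = 91.8
  H₂O: 0 + 3(45.9) = 137.7
Dry total = 729.7 mol/min; y_N₂ (dry) = 612.2 / 729.7 = 0.8389.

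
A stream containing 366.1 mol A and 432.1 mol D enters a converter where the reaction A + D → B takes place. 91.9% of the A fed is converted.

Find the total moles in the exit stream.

A reacted = 0.919 × 366.1 = 336.4 mol; ν_A = −1, so ξ = 336.4/1 = 336.4 mol.
Outlet amounts (n = n₀ + ν ξ):
  A: 366.1 − 1(336.4) = 29.65
  D: 432.1 − 1(336.4) = 95.65
  B: 0 + 1(336.4) = 336.4
Total out = 29.65 + 95.65 + 336.4 = 461.8 mol.

462 mol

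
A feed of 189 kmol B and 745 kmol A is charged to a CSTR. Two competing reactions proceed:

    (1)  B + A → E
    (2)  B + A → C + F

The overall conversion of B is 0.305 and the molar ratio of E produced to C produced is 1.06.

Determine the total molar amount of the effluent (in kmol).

Conversion of B: B consumed = 0.305 × 189 = 57.64 kmol = 1ξ₁ + 1ξ₂.
Selectivity: 1ξ₁ / (1ξ₂) = 1.06 → ξ₁ = 1.06 ξ₂.
Substitute: (1·1.06 + 1) ξ₂ = 57.64 → ξ₂ = 27.98 kmol, ξ₁ = 29.66 kmol.
Outlet amounts (n = n₀ + Σ ν·ξ):
  B: 189 − 1(29.66) − 1(27.98) = 131.4
  A: 745 − 1(29.66) − 1(27.98) = 687.4
  E: 0 + 1(29.66) = 29.66
  C: 0 + 1(27.98) = 27.98
  F: 0 + 1(27.98) = 27.98
Total out = 131.4 + 687.4 + 29.66 + 27.98 + 27.98 = 904.3 kmol.

904 kmol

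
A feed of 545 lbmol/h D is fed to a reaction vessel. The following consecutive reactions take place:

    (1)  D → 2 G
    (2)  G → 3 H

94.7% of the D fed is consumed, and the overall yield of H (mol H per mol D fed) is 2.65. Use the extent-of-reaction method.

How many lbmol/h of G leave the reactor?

551 lbmol/h

Conversion of D: D consumed = 1ξ₁ = 0.947 × 545 → ξ₁ = 516.1 lbmol/h.
Yield of H: 3ξ₂ / 545 = 2.65 → ξ₂ = 481.4 lbmol/h.
Outlet amounts (n = n₀ + Σ ν·ξ):
  D: 545 − 1(516.1) = 28.88
  G: 0 + 2(516.1) − 1(481.4) = 550.8
  H: 0 + 3(481.4) = 1444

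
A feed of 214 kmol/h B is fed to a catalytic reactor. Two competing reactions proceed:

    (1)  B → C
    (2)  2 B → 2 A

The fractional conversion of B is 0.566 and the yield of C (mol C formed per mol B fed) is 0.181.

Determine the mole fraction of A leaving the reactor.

0.385

Yield of C: 1ξ₁ / 214 = 0.181 → ξ₁ = 38.73 kmol/h.
Conversion of B: 1ξ₁ + 2ξ₂ = 0.566 × 214 = 121.1 → ξ₂ = 41.19 kmol/h.
Outlet amounts (n = n₀ + Σ ν·ξ):
  B: 214 − 1(38.73) − 2(41.19) = 92.88
  C: 0 + 1(38.73) = 38.73
  A: 0 + 2(41.19) = 82.39
Total out = 214 kmol/h; y_A = 82.39 / 214 = 0.385.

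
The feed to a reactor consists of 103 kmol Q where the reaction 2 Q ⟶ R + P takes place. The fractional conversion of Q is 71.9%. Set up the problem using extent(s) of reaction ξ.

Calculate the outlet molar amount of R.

Q reacted = 0.719 × 103 = 74.06 kmol; ν_Q = −2, so ξ = 74.06/2 = 37.03 kmol.
Outlet amounts (n = n₀ + ν ξ):
  Q: 103 − 2(37.03) = 28.94
  R: 0 + 1(37.03) = 37.03
  P: 0 + 1(37.03) = 37.03

37 kmol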